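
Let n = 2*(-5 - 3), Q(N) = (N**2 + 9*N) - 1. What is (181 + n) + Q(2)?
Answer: 186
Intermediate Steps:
Q(N) = -1 + N**2 + 9*N
n = -16 (n = 2*(-8) = -16)
(181 + n) + Q(2) = (181 - 16) + (-1 + 2**2 + 9*2) = 165 + (-1 + 4 + 18) = 165 + 21 = 186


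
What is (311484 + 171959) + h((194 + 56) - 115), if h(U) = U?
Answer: 483578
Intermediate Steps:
(311484 + 171959) + h((194 + 56) - 115) = (311484 + 171959) + ((194 + 56) - 115) = 483443 + (250 - 115) = 483443 + 135 = 483578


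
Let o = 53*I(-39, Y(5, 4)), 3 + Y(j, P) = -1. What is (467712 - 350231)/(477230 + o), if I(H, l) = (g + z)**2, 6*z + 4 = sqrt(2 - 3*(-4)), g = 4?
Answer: 18188408185038/73979094703921 - 2241537480*sqrt(14)/73979094703921 ≈ 0.24575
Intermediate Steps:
Y(j, P) = -4 (Y(j, P) = -3 - 1 = -4)
z = -2/3 + sqrt(14)/6 (z = -2/3 + sqrt(2 - 3*(-4))/6 = -2/3 + sqrt(2 + 12)/6 = -2/3 + sqrt(14)/6 ≈ -0.043057)
I(H, l) = (10/3 + sqrt(14)/6)**2 (I(H, l) = (4 + (-2/3 + sqrt(14)/6))**2 = (10/3 + sqrt(14)/6)**2)
o = 53*(20 + sqrt(14))**2/36 (o = 53*((20 + sqrt(14))**2/36) = 53*(20 + sqrt(14))**2/36 ≈ 829.84)
(467712 - 350231)/(477230 + o) = (467712 - 350231)/(477230 + (1219/2 + 530*sqrt(14)/9)) = 117481/(955679/2 + 530*sqrt(14)/9)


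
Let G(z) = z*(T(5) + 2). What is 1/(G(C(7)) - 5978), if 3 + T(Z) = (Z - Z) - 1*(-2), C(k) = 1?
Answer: -1/5977 ≈ -0.00016731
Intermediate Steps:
T(Z) = -1 (T(Z) = -3 + ((Z - Z) - 1*(-2)) = -3 + (0 + 2) = -3 + 2 = -1)
G(z) = z (G(z) = z*(-1 + 2) = z*1 = z)
1/(G(C(7)) - 5978) = 1/(1 - 5978) = 1/(-5977) = -1/5977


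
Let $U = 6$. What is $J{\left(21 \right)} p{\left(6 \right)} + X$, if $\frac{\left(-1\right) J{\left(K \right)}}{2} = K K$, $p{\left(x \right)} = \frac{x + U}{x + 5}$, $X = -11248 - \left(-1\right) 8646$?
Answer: $- \frac{39206}{11} \approx -3564.2$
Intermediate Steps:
$X = -2602$ ($X = -11248 - -8646 = -11248 + 8646 = -2602$)
$p{\left(x \right)} = \frac{6 + x}{5 + x}$ ($p{\left(x \right)} = \frac{x + 6}{x + 5} = \frac{6 + x}{5 + x}$)
$J{\left(K \right)} = - 2 K^{2}$ ($J{\left(K \right)} = - 2 K K = - 2 K^{2}$)
$J{\left(21 \right)} p{\left(6 \right)} + X = - 2 \cdot 21^{2} \frac{6 + 6}{5 + 6} - 2602 = \left(-2\right) 441 \cdot \frac{1}{11} \cdot 12 - 2602 = - 882 \cdot \frac{1}{11} \cdot 12 - 2602 = \left(-882\right) \frac{12}{11} - 2602 = - \frac{10584}{11} - 2602 = - \frac{39206}{11}$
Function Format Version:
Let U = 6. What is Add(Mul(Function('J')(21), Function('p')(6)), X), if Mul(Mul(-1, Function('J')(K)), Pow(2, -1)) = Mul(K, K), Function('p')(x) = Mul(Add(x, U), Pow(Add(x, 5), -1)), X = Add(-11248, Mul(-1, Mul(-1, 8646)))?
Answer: Rational(-39206, 11) ≈ -3564.2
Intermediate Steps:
X = -2602 (X = Add(-11248, Mul(-1, -8646)) = Add(-11248, 8646) = -2602)
Function('p')(x) = Mul(Pow(Add(5, x), -1), Add(6, x)) (Function('p')(x) = Mul(Add(x, 6), Pow(Add(x, 5), -1)) = Mul(Add(6, x), Pow(Add(5, x), -1)) = Mul(Pow(Add(5, x), -1), Add(6, x)))
Function('J')(K) = Mul(-2, Pow(K, 2)) (Function('J')(K) = Mul(-2, Mul(K, K)) = Mul(-2, Pow(K, 2)))
Add(Mul(Function('J')(21), Function('p')(6)), X) = Add(Mul(Mul(-2, Pow(21, 2)), Mul(Pow(Add(5, 6), -1), Add(6, 6))), -2602) = Add(Mul(Mul(-2, 441), Mul(Pow(11, -1), 12)), -2602) = Add(Mul(-882, Mul(Rational(1, 11), 12)), -2602) = Add(Mul(-882, Rational(12, 11)), -2602) = Add(Rational(-10584, 11), -2602) = Rational(-39206, 11)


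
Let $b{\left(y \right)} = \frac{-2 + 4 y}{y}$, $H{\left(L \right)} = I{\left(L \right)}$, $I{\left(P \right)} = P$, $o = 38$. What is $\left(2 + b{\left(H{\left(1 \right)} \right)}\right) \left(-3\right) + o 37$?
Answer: $1394$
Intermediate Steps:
$H{\left(L \right)} = L$
$b{\left(y \right)} = \frac{-2 + 4 y}{y}$
$\left(2 + b{\left(H{\left(1 \right)} \right)}\right) \left(-3\right) + o 37 = \left(2 + \left(4 - \frac{2}{1}\right)\right) \left(-3\right) + 38 \cdot 37 = \left(2 + \left(4 - 2\right)\right) \left(-3\right) + 1406 = \left(2 + 2\right) \left(-3\right) + 1406 = 4 \left(-3\right) + 1406 = -12 + 1406 = 1394$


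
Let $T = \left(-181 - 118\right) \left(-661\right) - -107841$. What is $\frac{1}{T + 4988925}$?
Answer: $\frac{1}{5294405} \approx 1.8888 \cdot 10^{-7}$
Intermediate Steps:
$T = 305480$ ($T = \left(-299\right) \left(-661\right) + 107841 = 197639 + 107841 = 305480$)
$\frac{1}{T + 4988925} = \frac{1}{305480 + 4988925} = \frac{1}{5294405}$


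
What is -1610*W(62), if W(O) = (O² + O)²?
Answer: -24563505960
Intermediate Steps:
W(O) = (O + O²)²
-1610*W(62) = -1610*62²*(1 + 62)² = -6188840*63² = -6188840*3969 = -1610*15256836 = -24563505960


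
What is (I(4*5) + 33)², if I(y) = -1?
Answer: 1024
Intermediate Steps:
(I(4*5) + 33)² = (-1 + 33)² = 32² = 1024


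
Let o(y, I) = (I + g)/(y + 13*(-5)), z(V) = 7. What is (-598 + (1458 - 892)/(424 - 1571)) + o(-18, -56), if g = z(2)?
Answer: -56920973/95201 ≈ -597.90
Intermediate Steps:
g = 7
o(y, I) = (7 + I)/(-65 + y) (o(y, I) = (I + 7)/(y + 13*(-5)) = (7 + I)/(y - 65) = (7 + I)/(-65 + y))
(-598 + (1458 - 892)/(424 - 1571)) + o(-18, -56) = (-598 + (1458 - 892)/(424 - 1571)) + (7 - 56)/(-65 - 18) = (-598 + 566/(-1147)) - 49/(-83) = (-598 + 566*(-1/1147)) - 1/83*(-49) = (-598 - 566/1147) + 49/83 = -686472/1147 + 49/83 = -56920973/95201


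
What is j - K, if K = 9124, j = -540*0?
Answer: -9124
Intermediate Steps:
j = 0
j - K = 0 - 1*9124 = 0 - 9124 = -9124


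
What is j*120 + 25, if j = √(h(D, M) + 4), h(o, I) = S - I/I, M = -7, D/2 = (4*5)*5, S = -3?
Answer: 25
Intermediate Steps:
D = 200 (D = 2*((4*5)*5) = 2*(20*5) = 2*100 = 200)
h(o, I) = -4 (h(o, I) = -3 - I/I = -3 - 1*1 = -3 - 1 = -4)
j = 0 (j = √(-4 + 4) = √0 = 0)
j*120 + 25 = 0*120 + 25 = 0 + 25 = 25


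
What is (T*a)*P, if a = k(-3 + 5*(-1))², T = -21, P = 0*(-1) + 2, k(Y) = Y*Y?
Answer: -172032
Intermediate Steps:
k(Y) = Y²
P = 2 (P = 0 + 2 = 2)
a = 4096 (a = ((-3 + 5*(-1))²)² = ((-3 - 5)²)² = ((-8)²)² = 64² = 4096)
(T*a)*P = -21*4096*2 = -86016*2 = -172032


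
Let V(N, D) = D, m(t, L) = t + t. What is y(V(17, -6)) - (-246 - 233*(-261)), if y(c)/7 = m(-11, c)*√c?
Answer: -60567 - 154*I*√6 ≈ -60567.0 - 377.22*I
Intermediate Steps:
m(t, L) = 2*t
y(c) = -154*√c (y(c) = 7*((2*(-11))*√c) = 7*(-22*√c) = -154*√c)
y(V(17, -6)) - (-246 - 233*(-261)) = -154*I*√6 - (-246 - 233*(-261)) = -154*I*√6 - (-246 + 60813) = -154*I*√6 - 1*60567 = -154*I*√6 - 60567 = -60567 - 154*I*√6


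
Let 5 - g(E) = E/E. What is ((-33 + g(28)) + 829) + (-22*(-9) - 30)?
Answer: 968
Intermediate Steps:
g(E) = 4 (g(E) = 5 - E/E = 5 - 1*1 = 5 - 1 = 4)
((-33 + g(28)) + 829) + (-22*(-9) - 30) = ((-33 + 4) + 829) + (-22*(-9) - 30) = (-29 + 829) + (198 - 30) = 800 + 168 = 968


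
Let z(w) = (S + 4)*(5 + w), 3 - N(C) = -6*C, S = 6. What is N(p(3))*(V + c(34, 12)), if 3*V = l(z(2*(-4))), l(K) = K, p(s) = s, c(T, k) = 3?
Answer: -147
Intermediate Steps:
N(C) = 3 + 6*C (N(C) = 3 - (-6)*C = 3 + 6*C)
z(w) = 50 + 10*w (z(w) = (6 + 4)*(5 + w) = 10*(5 + w) = 50 + 10*w)
V = -10 (V = (50 + 10*(2*(-4)))/3 = (50 + 10*(-8))/3 = (50 - 80)/3 = (⅓)*(-30) = -10)
N(p(3))*(V + c(34, 12)) = (3 + 6*3)*(-10 + 3) = (3 + 18)*(-7) = 21*(-7) = -147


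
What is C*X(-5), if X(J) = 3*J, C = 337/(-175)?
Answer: 1011/35 ≈ 28.886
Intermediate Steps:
C = -337/175 (C = 337*(-1/175) = -337/175 ≈ -1.9257)
C*X(-5) = -1011*(-5)/175 = -337/175*(-15) = 1011/35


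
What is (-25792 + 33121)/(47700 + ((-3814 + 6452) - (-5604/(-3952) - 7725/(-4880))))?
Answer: 1766816688/12134358877 ≈ 0.14560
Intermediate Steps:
(-25792 + 33121)/(47700 + ((-3814 + 6452) - (-5604/(-3952) - 7725/(-4880)))) = 7329/(47700 + (2638 - (-5604*(-1/3952) - 7725*(-1/4880)))) = 7329/(47700 + (2638 - (1401/988 + 1545/976))) = 7329/(47700 + (2638 - 1*723459/241072)) = 7329/(47700 + (2638 - 723459/241072)) = 7329/(47700 + 635224477/241072) = 7329/(12134358877/241072) = 7329*(241072/12134358877) = 1766816688/12134358877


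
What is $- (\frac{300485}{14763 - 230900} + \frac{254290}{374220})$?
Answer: $\frac{5748601897}{8088278814} \approx 0.71073$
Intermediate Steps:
$- (\frac{300485}{14763 - 230900} + \frac{254290}{374220}) = - (\frac{300485}{14763 - 230900} + 254290 \cdot \frac{1}{374220}) = - (\frac{300485}{-216137} + \frac{25429}{37422}) = - (300485 \left(- \frac{1}{216137}\right) + \frac{25429}{37422}) = - (- \frac{300485}{216137} + \frac{25429}{37422}) = \left(-1\right) \left(- \frac{5748601897}{8088278814}\right) = \frac{5748601897}{8088278814}$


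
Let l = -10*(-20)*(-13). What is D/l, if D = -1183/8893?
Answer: 91/1778600 ≈ 5.1164e-5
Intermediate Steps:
D = -1183/8893 (D = -1183*1/8893 = -1183/8893 ≈ -0.13303)
l = -2600 (l = 200*(-13) = -2600)
D/l = -1183/8893/(-2600) = -1183/8893*(-1/2600) = 91/1778600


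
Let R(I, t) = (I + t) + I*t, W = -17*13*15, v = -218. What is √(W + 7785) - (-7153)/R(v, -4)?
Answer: 7153/650 + √4470 ≈ 77.863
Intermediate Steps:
W = -3315 (W = -221*15 = -3315)
R(I, t) = I + t + I*t
√(W + 7785) - (-7153)/R(v, -4) = √(-3315 + 7785) - (-7153)/(-218 - 4 - 218*(-4)) = √4470 - (-7153)/(-218 - 4 + 872) = √4470 - (-7153)/650 = √4470 - 1*(-7153/650) = √4470 + 7153/650 = 7153/650 + √4470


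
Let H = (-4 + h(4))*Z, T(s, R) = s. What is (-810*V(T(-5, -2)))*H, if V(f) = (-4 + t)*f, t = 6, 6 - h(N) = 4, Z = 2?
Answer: -32400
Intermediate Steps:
h(N) = 2 (h(N) = 6 - 1*4 = 6 - 4 = 2)
V(f) = 2*f (V(f) = (-4 + 6)*f = 2*f)
H = -4 (H = (-4 + 2)*2 = -2*2 = -4)
(-810*V(T(-5, -2)))*H = -1620*(-5)*(-4) = -810*(-10)*(-4) = 8100*(-4) = -32400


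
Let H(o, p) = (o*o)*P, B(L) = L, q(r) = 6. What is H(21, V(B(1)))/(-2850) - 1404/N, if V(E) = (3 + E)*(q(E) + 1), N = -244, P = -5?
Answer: 75657/11590 ≈ 6.5278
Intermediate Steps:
V(E) = 21 + 7*E (V(E) = (3 + E)*(6 + 1) = (3 + E)*7 = 21 + 7*E)
H(o, p) = -5*o² (H(o, p) = (o*o)*(-5) = o²*(-5) = -5*o²)
H(21, V(B(1)))/(-2850) - 1404/N = -5*21²/(-2850) - 1404/(-244) = -5*441*(-1/2850) - 1404*(-1/244) = -2205*(-1/2850) + 351/61 = 147/190 + 351/61 = 75657/11590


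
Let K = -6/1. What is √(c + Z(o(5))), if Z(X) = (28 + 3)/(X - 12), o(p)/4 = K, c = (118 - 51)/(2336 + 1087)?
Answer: I*√39440947/6846 ≈ 0.91735*I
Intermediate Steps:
c = 67/3423 ≈ 0.019573
K = -6 (K = -6*1 = -6)
o(p) = -24 (o(p) = 4*(-6) = -24)
Z(X) = 31/(-12 + X)
√(c + Z(o(5))) = √(67/3423 + 31/(-12 - 24)) = √(67/3423 + 31/(-36)) = √(67/3423 + 31*(-1/36)) = √(67/3423 - 31/36) = √(-34567/41076) = I*√39440947/6846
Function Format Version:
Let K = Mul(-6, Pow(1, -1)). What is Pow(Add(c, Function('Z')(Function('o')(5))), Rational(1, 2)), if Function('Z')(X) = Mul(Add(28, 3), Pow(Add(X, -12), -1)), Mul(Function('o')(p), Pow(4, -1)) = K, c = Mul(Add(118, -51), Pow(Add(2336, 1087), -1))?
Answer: Mul(Rational(1, 6846), I, Pow(39440947, Rational(1, 2))) ≈ Mul(0.91735, I)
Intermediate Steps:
c = Rational(67, 3423) (c = Mul(67, Pow(3423, -1)) = Mul(67, Rational(1, 3423)) = Rational(67, 3423) ≈ 0.019573)
K = -6 (K = Mul(-6, 1) = -6)
Function('o')(p) = -24 (Function('o')(p) = Mul(4, -6) = -24)
Function('Z')(X) = Mul(31, Pow(Add(-12, X), -1))
Pow(Add(c, Function('Z')(Function('o')(5))), Rational(1, 2)) = Pow(Add(Rational(67, 3423), Mul(31, Pow(Add(-12, -24), -1))), Rational(1, 2)) = Pow(Add(Rational(67, 3423), Mul(31, Pow(-36, -1))), Rational(1, 2)) = Pow(Add(Rational(67, 3423), Mul(31, Rational(-1, 36))), Rational(1, 2)) = Pow(Add(Rational(67, 3423), Rational(-31, 36)), Rational(1, 2)) = Pow(Rational(-34567, 41076), Rational(1, 2)) = Mul(Rational(1, 6846), I, Pow(39440947, Rational(1, 2)))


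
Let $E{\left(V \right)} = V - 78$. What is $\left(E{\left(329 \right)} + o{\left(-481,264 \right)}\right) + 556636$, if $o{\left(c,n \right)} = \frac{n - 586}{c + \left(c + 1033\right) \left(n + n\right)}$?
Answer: $\frac{162040194503}{290975} \approx 5.5689 \cdot 10^{5}$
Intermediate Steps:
$E{\left(V \right)} = -78 + V$
$o{\left(c,n \right)} = \frac{-586 + n}{c + 2 n \left(1033 + c\right)}$ ($o{\left(c,n \right)} = \frac{-586 + n}{c + \left(1033 + c\right) 2 n} = \frac{-586 + n}{c + 2 n \left(1033 + c\right)}$)
$\left(E{\left(329 \right)} + o{\left(-481,264 \right)}\right) + 556636 = \left(\left(-78 + 329\right) + \frac{-586 + 264}{-481 + 2066 \cdot 264 + 2 \left(-481\right) 264}\right) + 556636 = \left(251 + \frac{1}{-481 + 545424 - 253968} \left(-322\right)\right) + 556636 = \left(251 + \frac{1}{290975} \left(-322\right)\right) + 556636 = \left(251 - \frac{322}{290975}\right) + 556636 = \frac{73034403}{290975} + 556636 = \frac{162040194503}{290975}$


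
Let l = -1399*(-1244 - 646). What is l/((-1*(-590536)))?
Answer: 1322055/295268 ≈ 4.4775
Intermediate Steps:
l = 2644110 (l = -1399*(-1890) = 2644110)
l/((-1*(-590536))) = 2644110/((-1*(-590536))) = 2644110/590536 = 2644110*(1/590536) = 1322055/295268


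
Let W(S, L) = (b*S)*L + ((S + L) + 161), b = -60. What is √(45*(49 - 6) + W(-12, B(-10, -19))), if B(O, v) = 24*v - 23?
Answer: 5*I*√13731 ≈ 585.9*I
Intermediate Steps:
B(O, v) = -23 + 24*v
W(S, L) = 161 + L + S - 60*L*S (W(S, L) = (-60*S)*L + ((S + L) + 161) = -60*L*S + ((L + S) + 161) = -60*L*S + (161 + L + S) = 161 + L + S - 60*L*S)
√(45*(49 - 6) + W(-12, B(-10, -19))) = √(45*(49 - 6) + (161 + (-23 + 24*(-19)) - 12 - 60*(-23 + 24*(-19))*(-12))) = √(45*43 + (161 + (-23 - 456) - 12 - 60*(-23 - 456)*(-12))) = √(1935 + (161 - 479 - 12 - 60*(-479)*(-12))) = √(1935 + (161 - 479 - 12 - 344880)) = √(1935 - 345210) = √(-343275) = 5*I*√13731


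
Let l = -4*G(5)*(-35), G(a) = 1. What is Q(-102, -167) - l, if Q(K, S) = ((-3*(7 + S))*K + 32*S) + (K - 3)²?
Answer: -43419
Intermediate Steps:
l = 140 (l = -4*1*(-35) = -4*(-35) = 140)
Q(K, S) = (-3 + K)² + 32*S + K*(-21 - 3*S) (Q(K, S) = ((-21 - 3*S)*K + 32*S) + (-3 + K)² = (K*(-21 - 3*S) + 32*S) + (-3 + K)² = (32*S + K*(-21 - 3*S)) + (-3 + K)² = (-3 + K)² + 32*S + K*(-21 - 3*S))
Q(-102, -167) - l = ((-3 - 102)² - 21*(-102) + 32*(-167) - 3*(-102)*(-167)) - 1*140 = ((-105)² + 2142 - 5344 - 51102) - 140 = (11025 + 2142 - 5344 - 51102) - 140 = -43279 - 140 = -43419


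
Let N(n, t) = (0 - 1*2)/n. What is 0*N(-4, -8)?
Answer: 0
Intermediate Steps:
N(n, t) = -2/n (N(n, t) = (0 - 2)/n = -2/n)
0*N(-4, -8) = 0*(-2/(-4)) = 0*(-2*(-¼)) = 0*(½) = 0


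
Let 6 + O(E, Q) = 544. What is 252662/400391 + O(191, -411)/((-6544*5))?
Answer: 4025845141/6550396760 ≈ 0.61460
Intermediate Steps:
O(E, Q) = 538 (O(E, Q) = -6 + 544 = 538)
252662/400391 + O(191, -411)/((-6544*5)) = 252662/400391 + 538/((-6544*5)) = 252662*(1/400391) + 538/(-32720) = 252662/400391 + 538*(-1/32720) = 252662/400391 - 269/16360 = 4025845141/6550396760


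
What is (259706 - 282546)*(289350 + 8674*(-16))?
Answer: -3438927440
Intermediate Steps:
(259706 - 282546)*(289350 + 8674*(-16)) = -22840*(289350 - 138784) = -22840*150566 = -3438927440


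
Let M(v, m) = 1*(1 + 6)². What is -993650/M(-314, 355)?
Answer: -141950/7 ≈ -20279.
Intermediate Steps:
M(v, m) = 49 (M(v, m) = 1*7² = 1*49 = 49)
-993650/M(-314, 355) = -993650/49 = -993650*1/49 = -141950/7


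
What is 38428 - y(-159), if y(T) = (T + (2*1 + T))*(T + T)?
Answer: -62060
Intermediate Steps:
y(T) = 2*T*(2 + 2*T) (y(T) = (T + (2 + T))*(2*T) = (2 + 2*T)*(2*T) = 2*T*(2 + 2*T))
38428 - y(-159) = 38428 - 4*(-159)*(1 - 159) = 38428 - 4*(-159)*(-158) = 38428 - 1*100488 = 38428 - 100488 = -62060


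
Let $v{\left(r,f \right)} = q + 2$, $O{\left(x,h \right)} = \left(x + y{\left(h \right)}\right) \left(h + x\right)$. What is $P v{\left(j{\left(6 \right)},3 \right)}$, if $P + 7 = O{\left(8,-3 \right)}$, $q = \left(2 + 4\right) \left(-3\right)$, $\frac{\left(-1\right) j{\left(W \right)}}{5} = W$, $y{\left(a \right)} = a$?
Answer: $-288$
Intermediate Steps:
$j{\left(W \right)} = - 5 W$
$O{\left(x,h \right)} = \left(h + x\right)^{2}$ ($O{\left(x,h \right)} = \left(x + h\right) \left(h + x\right) = \left(h + x\right) \left(h + x\right) = \left(h + x\right)^{2}$)
$q = -18$ ($q = 6 \left(-3\right) = -18$)
$P = 18$ ($P = -7 + \left(\left(-3\right)^{2} + 8^{2} + 2 \left(-3\right) 8\right) = -7 + \left(9 + 64 - 48\right) = -7 + 25 = 18$)
$v{\left(r,f \right)} = -16$ ($v{\left(r,f \right)} = -18 + 2 = -16$)
$P v{\left(j{\left(6 \right)},3 \right)} = 18 \left(-16\right) = -288$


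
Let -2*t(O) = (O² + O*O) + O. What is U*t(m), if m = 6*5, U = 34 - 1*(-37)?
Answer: -64965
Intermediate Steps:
U = 71 (U = 34 + 37 = 71)
m = 30
t(O) = -O² - O/2 (t(O) = -((O² + O*O) + O)/2 = -((O² + O²) + O)/2 = -(2*O² + O)/2 = -(O + 2*O²)/2 = -O² - O/2)
U*t(m) = 71*(-1*30*(½ + 30)) = 71*(-1*30*61/2) = 71*(-915) = -64965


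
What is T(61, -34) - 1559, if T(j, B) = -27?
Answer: -1586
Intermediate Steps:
T(61, -34) - 1559 = -27 - 1559 = -1586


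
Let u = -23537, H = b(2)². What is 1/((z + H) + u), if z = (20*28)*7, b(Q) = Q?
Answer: -1/19613 ≈ -5.0987e-5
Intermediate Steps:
z = 3920 (z = 560*7 = 3920)
H = 4 (H = 2² = 4)
1/((z + H) + u) = 1/((3920 + 4) - 23537) = 1/(3924 - 23537) = 1/(-19613) = -1/19613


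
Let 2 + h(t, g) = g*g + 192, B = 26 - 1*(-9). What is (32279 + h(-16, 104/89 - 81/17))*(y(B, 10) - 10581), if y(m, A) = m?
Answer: -784165048897132/2289169 ≈ -3.4255e+8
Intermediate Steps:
B = 35 (B = 26 + 9 = 35)
h(t, g) = 190 + g² (h(t, g) = -2 + (g*g + 192) = -2 + (g² + 192) = -2 + (192 + g²) = 190 + g²)
(32279 + h(-16, 104/89 - 81/17))*(y(B, 10) - 10581) = (32279 + (190 + (104/89 - 81/17)²))*(35 - 10581) = (32279 + (190 + (104*(1/89) - 81*1/17)²))*(-10546) = (32279 + (190 + (104/89 - 81/17)²))*(-10546) = (32279 + (190 + (-5441/1513)²))*(-10546) = (32279 + (190 + 29604481/2289169))*(-10546) = (32279 + 464546591/2289169)*(-10546) = (74356632742/2289169)*(-10546) = -784165048897132/2289169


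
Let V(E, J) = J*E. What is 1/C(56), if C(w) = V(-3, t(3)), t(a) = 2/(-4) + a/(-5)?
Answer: 10/33 ≈ 0.30303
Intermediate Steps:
t(a) = -½ - a/5 (t(a) = 2*(-¼) + a*(-⅕) = -½ - a/5)
V(E, J) = E*J
C(w) = 33/10 (C(w) = -3*(-½ - ⅕*3) = -3*(-½ - ⅗) = -3*(-11/10) = 33/10)
1/C(56) = 1/(33/10) = 10/33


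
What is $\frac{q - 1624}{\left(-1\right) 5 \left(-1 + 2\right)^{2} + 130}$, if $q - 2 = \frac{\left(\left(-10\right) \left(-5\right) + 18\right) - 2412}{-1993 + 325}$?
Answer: $- \frac{675788}{52125} \approx -12.965$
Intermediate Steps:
$q = \frac{1420}{417}$ ($q = 2 + \frac{\left(\left(-10\right) \left(-5\right) + 18\right) - 2412}{-1993 + 325} = 2 + \frac{\left(50 + 18\right) - 2412}{-1668} = 2 + \left(68 - 2412\right) \left(- \frac{1}{1668}\right) = 2 - - \frac{586}{417} = 2 + \frac{586}{417} = \frac{1420}{417} \approx 3.4053$)
$\frac{q - 1624}{\left(-1\right) 5 \left(-1 + 2\right)^{2} + 130} = \frac{\frac{1420}{417} - 1624}{\left(-1\right) 5 \left(-1 + 2\right)^{2} + 130} = - \frac{675788}{417 \left(- 5 \cdot 1^{2} + 130\right)} = - \frac{675788}{417 \left(\left(-5\right) 1 + 130\right)} = - \frac{675788}{417 \left(-5 + 130\right)} = - \frac{675788}{417 \cdot 125} = \left(- \frac{675788}{417}\right) \frac{1}{125} = - \frac{675788}{52125}$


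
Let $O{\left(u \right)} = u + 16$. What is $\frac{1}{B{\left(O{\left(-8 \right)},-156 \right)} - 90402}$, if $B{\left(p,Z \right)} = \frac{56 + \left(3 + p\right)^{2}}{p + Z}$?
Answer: $- \frac{148}{13379673} \approx -1.1062 \cdot 10^{-5}$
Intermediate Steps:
$O{\left(u \right)} = 16 + u$
$B{\left(p,Z \right)} = \frac{56 + \left(3 + p\right)^{2}}{Z + p}$
$\frac{1}{B{\left(O{\left(-8 \right)},-156 \right)} - 90402} = \frac{1}{\frac{56 + \left(3 + \left(16 - 8\right)\right)^{2}}{-156 + \left(16 - 8\right)} - 90402} = \frac{1}{\frac{56 + \left(3 + 8\right)^{2}}{-156 + 8} - 90402} = \frac{1}{\frac{56 + 11^{2}}{-148} - 90402} = \frac{1}{- \frac{56 + 121}{148} - 90402} = \frac{1}{\left(- \frac{1}{148}\right) 177 - 90402} = \frac{1}{- \frac{177}{148} - 90402} = \frac{1}{- \frac{13379673}{148}} = - \frac{148}{13379673}$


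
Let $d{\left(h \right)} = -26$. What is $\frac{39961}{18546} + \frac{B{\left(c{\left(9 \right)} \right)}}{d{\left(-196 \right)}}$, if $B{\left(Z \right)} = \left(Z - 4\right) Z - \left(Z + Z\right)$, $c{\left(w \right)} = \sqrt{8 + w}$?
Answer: $\frac{180926}{120549} + \frac{3 \sqrt{17}}{13} \approx 2.4523$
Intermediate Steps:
$B{\left(Z \right)} = - 2 Z + Z \left(-4 + Z\right)$ ($B{\left(Z \right)} = \left(-4 + Z\right) Z - 2 Z = Z \left(-4 + Z\right) - 2 Z = - 2 Z + Z \left(-4 + Z\right)$)
$\frac{39961}{18546} + \frac{B{\left(c{\left(9 \right)} \right)}}{d{\left(-196 \right)}} = \frac{39961}{18546} + \frac{\sqrt{8 + 9} \left(-6 + \sqrt{8 + 9}\right)}{-26} = 39961 \cdot \frac{1}{18546} + \sqrt{17} \left(-6 + \sqrt{17}\right) \left(- \frac{1}{26}\right) = \frac{39961}{18546} - \frac{\sqrt{17} \left(-6 + \sqrt{17}\right)}{26}$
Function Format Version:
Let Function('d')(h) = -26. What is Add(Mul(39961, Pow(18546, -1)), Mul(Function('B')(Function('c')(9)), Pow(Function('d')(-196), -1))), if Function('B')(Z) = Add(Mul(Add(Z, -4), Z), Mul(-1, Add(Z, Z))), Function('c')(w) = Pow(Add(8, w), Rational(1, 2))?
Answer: Add(Rational(180926, 120549), Mul(Rational(3, 13), Pow(17, Rational(1, 2)))) ≈ 2.4523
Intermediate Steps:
Function('B')(Z) = Add(Mul(-2, Z), Mul(Z, Add(-4, Z))) (Function('B')(Z) = Add(Mul(Add(-4, Z), Z), Mul(-1, Mul(2, Z))) = Add(Mul(Z, Add(-4, Z)), Mul(-2, Z)) = Add(Mul(-2, Z), Mul(Z, Add(-4, Z))))
Add(Mul(39961, Pow(18546, -1)), Mul(Function('B')(Function('c')(9)), Pow(Function('d')(-196), -1))) = Add(Mul(39961, Pow(18546, -1)), Mul(Mul(Pow(Add(8, 9), Rational(1, 2)), Add(-6, Pow(Add(8, 9), Rational(1, 2)))), Pow(-26, -1))) = Add(Mul(39961, Rational(1, 18546)), Mul(Mul(Pow(17, Rational(1, 2)), Add(-6, Pow(17, Rational(1, 2)))), Rational(-1, 26))) = Add(Rational(39961, 18546), Mul(Rational(-1, 26), Pow(17, Rational(1, 2)), Add(-6, Pow(17, Rational(1, 2)))))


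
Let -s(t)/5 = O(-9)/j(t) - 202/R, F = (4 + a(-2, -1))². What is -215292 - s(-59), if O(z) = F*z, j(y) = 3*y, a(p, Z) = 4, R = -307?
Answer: -3899229686/18113 ≈ -2.1527e+5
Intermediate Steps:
F = 64 (F = (4 + 4)² = 8² = 64)
O(z) = 64*z
s(t) = -1010/307 + 960/t (s(t) = -5*((64*(-9))/((3*t)) - 202/(-307)) = -5*(-192/t - 202*(-1/307)) = -5*(-192/t + 202/307) = -5*(202/307 - 192/t) = -1010/307 + 960/t)
-215292 - s(-59) = -215292 - (-1010/307 + 960/(-59)) = -215292 - (-1010/307 + 960*(-1/59)) = -215292 - (-1010/307 - 960/59) = -215292 - 1*(-354310/18113) = -215292 + 354310/18113 = -3899229686/18113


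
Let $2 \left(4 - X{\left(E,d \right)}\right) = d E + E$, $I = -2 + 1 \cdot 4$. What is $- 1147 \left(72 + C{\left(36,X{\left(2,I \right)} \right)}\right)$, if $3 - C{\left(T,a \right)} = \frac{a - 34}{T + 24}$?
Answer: $- \frac{1733117}{20} \approx -86656.0$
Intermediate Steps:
$I = 2$ ($I = -2 + 4 = 2$)
$X{\left(E,d \right)} = 4 - \frac{E}{2} - \frac{E d}{2}$ ($X{\left(E,d \right)} = 4 - \frac{d E + E}{2} = 4 - \frac{E d + E}{2} = 4 - \frac{E + E d}{2} = 4 - \left(\frac{E}{2} + \frac{E d}{2}\right) = 4 - \frac{E}{2} - \frac{E d}{2}$)
$C{\left(T,a \right)} = 3 - \frac{-34 + a}{24 + T}$ ($C{\left(T,a \right)} = 3 - \frac{a - 34}{T + 24} = 3 - \frac{-34 + a}{24 + T}$)
$- 1147 \left(72 + C{\left(36,X{\left(2,I \right)} \right)}\right) = - 1147 \left(72 + \frac{106 - \left(4 - 1 - 1 \cdot 2\right) + 3 \cdot 36}{24 + 36}\right) = - 1147 \left(72 + \frac{106 - \left(4 - 1 - 2\right) + 108}{60}\right) = - 1147 \left(72 + \frac{106 - 1 + 108}{60}\right) = - 1147 \left(72 + \frac{1}{60} \cdot 213\right) = - 1147 \left(72 + \frac{71}{20}\right) = \left(-1147\right) \frac{1511}{20} = - \frac{1733117}{20}$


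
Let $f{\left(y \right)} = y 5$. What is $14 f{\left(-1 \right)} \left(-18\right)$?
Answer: $1260$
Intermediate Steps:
$f{\left(y \right)} = 5 y$
$14 f{\left(-1 \right)} \left(-18\right) = 14 \cdot 5 \left(-1\right) \left(-18\right) = 14 \left(-5\right) \left(-18\right) = \left(-70\right) \left(-18\right) = 1260$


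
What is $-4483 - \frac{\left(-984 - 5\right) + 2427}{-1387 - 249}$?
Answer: $- \frac{3666375}{818} \approx -4482.1$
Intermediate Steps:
$-4483 - \frac{\left(-984 - 5\right) + 2427}{-1387 - 249} = -4483 - \frac{\left(-984 - 5\right) + 2427}{-1636} = -4483 - \left(-989 + 2427\right) \left(- \frac{1}{1636}\right) = -4483 - 1438 \left(- \frac{1}{1636}\right) = -4483 - - \frac{719}{818} = -4483 + \frac{719}{818} = - \frac{3666375}{818}$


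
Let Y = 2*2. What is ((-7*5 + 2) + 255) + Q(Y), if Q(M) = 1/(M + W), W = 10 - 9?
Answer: 1111/5 ≈ 222.20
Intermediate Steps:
W = 1
Y = 4
Q(M) = 1/(1 + M) (Q(M) = 1/(M + 1) = 1/(1 + M))
((-7*5 + 2) + 255) + Q(Y) = ((-7*5 + 2) + 255) + 1/(1 + 4) = ((-35 + 2) + 255) + 1/5 = (-33 + 255) + ⅕ = 222 + ⅕ = 1111/5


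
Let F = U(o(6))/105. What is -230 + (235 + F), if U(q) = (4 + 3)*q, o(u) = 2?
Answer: 77/15 ≈ 5.1333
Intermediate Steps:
U(q) = 7*q
F = 2/15 (F = (7*2)/105 = 14*(1/105) = 2/15 ≈ 0.13333)
-230 + (235 + F) = -230 + (235 + 2/15) = -230 + 3527/15 = 77/15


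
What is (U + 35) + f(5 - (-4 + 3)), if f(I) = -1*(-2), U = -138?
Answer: -101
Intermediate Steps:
f(I) = 2
(U + 35) + f(5 - (-4 + 3)) = (-138 + 35) + 2 = -103 + 2 = -101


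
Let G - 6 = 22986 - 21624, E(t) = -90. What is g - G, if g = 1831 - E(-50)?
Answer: 553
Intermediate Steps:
G = 1368 (G = 6 + (22986 - 21624) = 6 + 1362 = 1368)
g = 1921 (g = 1831 - 1*(-90) = 1831 + 90 = 1921)
g - G = 1921 - 1*1368 = 1921 - 1368 = 553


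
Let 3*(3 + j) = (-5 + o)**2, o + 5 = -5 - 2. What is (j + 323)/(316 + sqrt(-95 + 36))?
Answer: 394684/299745 - 1249*I*sqrt(59)/299745 ≈ 1.3167 - 0.032006*I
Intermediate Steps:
o = -12 (o = -5 + (-5 - 2) = -5 - 7 = -12)
j = 280/3 (j = -3 + (-5 - 12)**2/3 = -3 + (1/3)*(-17)**2 = -3 + (1/3)*289 = -3 + 289/3 = 280/3 ≈ 93.333)
(j + 323)/(316 + sqrt(-95 + 36)) = (280/3 + 323)/(316 + sqrt(-95 + 36)) = 1249/(3*(316 + sqrt(-59))) = 1249/(3*(316 + I*sqrt(59)))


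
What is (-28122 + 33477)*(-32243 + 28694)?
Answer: -19004895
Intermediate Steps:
(-28122 + 33477)*(-32243 + 28694) = 5355*(-3549) = -19004895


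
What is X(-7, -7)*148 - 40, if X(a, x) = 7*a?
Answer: -7292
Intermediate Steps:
X(-7, -7)*148 - 40 = (7*(-7))*148 - 40 = -49*148 - 40 = -7252 - 40 = -7292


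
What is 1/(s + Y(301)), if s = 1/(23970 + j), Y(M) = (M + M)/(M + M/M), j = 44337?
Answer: 10314357/20560558 ≈ 0.50166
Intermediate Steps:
Y(M) = 2*M/(1 + M) (Y(M) = (2*M)/(M + 1) = (2*M)/(1 + M) = 2*M/(1 + M))
s = 1/68307 (s = 1/(23970 + 44337) = 1/68307 ≈ 1.4640e-5)
1/(s + Y(301)) = 1/(1/68307 + 2*301/(1 + 301)) = 1/(1/68307 + 2*301/302) = 1/(1/68307 + 2*301*(1/302)) = 1/(1/68307 + 301/151) = 1/(20560558/10314357) = 10314357/20560558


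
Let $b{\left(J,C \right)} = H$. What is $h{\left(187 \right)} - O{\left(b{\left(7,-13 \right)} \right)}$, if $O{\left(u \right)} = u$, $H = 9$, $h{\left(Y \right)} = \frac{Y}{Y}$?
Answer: $-8$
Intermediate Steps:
$h{\left(Y \right)} = 1$
$b{\left(J,C \right)} = 9$
$h{\left(187 \right)} - O{\left(b{\left(7,-13 \right)} \right)} = 1 - 9 = -8$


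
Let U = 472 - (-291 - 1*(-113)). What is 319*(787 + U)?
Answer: 458403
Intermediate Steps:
U = 650 (U = 472 - (-291 + 113) = 472 - 1*(-178) = 472 + 178 = 650)
319*(787 + U) = 319*(787 + 650) = 319*1437 = 458403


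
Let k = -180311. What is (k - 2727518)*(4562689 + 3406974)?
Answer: -23174417191627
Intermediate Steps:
(k - 2727518)*(4562689 + 3406974) = (-180311 - 2727518)*(4562689 + 3406974) = -2907829*7969663 = -23174417191627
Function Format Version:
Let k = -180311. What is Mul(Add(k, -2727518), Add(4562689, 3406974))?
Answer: -23174417191627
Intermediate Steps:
Mul(Add(k, -2727518), Add(4562689, 3406974)) = Mul(Add(-180311, -2727518), Add(4562689, 3406974)) = Mul(-2907829, 7969663) = -23174417191627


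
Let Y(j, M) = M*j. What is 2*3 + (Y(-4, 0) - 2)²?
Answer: 10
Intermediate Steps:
2*3 + (Y(-4, 0) - 2)² = 2*3 + (0*(-4) - 2)² = 6 + (0 - 2)² = 6 + (-2)² = 6 + 4 = 10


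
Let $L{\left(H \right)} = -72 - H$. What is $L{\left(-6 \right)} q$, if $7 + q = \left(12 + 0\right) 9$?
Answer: $-6666$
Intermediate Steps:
$q = 101$ ($q = -7 + \left(12 + 0\right) 9 = -7 + 12 \cdot 9 = -7 + 108 = 101$)
$L{\left(-6 \right)} q = \left(-72 - -6\right) 101 = \left(-72 + 6\right) 101 = \left(-66\right) 101 = -6666$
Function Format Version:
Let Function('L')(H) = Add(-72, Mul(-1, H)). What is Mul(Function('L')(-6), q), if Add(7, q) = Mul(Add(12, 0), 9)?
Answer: -6666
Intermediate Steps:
q = 101 (q = Add(-7, Mul(Add(12, 0), 9)) = Add(-7, Mul(12, 9)) = Add(-7, 108) = 101)
Mul(Function('L')(-6), q) = Mul(Add(-72, Mul(-1, -6)), 101) = Mul(Add(-72, 6), 101) = Mul(-66, 101) = -6666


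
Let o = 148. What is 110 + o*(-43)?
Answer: -6254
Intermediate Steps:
110 + o*(-43) = 110 + 148*(-43) = 110 - 6364 = -6254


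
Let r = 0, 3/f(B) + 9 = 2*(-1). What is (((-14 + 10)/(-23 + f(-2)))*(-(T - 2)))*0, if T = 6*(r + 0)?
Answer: 0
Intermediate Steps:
f(B) = -3/11 (f(B) = 3/(-9 + 2*(-1)) = 3/(-9 - 2) = 3/(-11) = 3*(-1/11) = -3/11)
T = 0 (T = 6*(0 + 0) = 6*0 = 0)
(((-14 + 10)/(-23 + f(-2)))*(-(T - 2)))*0 = (((-14 + 10)/(-23 - 3/11))*(-(0 - 2)))*0 = ((-4/(-256/11))*(-1*(-2)))*0 = (-4*(-11/256)*2)*0 = ((11/64)*2)*0 = (11/32)*0 = 0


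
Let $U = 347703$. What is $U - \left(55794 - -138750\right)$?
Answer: $153159$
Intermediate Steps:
$U - \left(55794 - -138750\right) = 347703 - \left(55794 - -138750\right) = 347703 - \left(55794 + 138750\right) = 347703 - 194544 = 153159$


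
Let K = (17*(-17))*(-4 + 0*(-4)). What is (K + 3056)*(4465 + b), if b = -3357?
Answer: 4666896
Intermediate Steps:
K = 1156 (K = -289*(-4 + 0) = -289*(-4) = 1156)
(K + 3056)*(4465 + b) = (1156 + 3056)*(4465 - 3357) = 4212*1108 = 4666896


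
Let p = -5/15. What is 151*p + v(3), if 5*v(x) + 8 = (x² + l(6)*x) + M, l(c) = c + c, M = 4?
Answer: -632/15 ≈ -42.133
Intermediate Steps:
l(c) = 2*c
p = -⅓ (p = (1/15)*(-5) = -⅓ ≈ -0.33333)
v(x) = -⅘ + x²/5 + 12*x/5 (v(x) = -8/5 + ((x² + (2*6)*x) + 4)/5 = -8/5 + ((x² + 12*x) + 4)/5 = -8/5 + (4 + x² + 12*x)/5 = -8/5 + (⅘ + x²/5 + 12*x/5) = -⅘ + x²/5 + 12*x/5)
151*p + v(3) = 151*(-⅓) + (-⅘ + (⅕)*3² + (12/5)*3) = -151/3 + (-⅘ + (⅕)*9 + 36/5) = -151/3 + (-⅘ + 9/5 + 36/5) = -151/3 + 41/5 = -632/15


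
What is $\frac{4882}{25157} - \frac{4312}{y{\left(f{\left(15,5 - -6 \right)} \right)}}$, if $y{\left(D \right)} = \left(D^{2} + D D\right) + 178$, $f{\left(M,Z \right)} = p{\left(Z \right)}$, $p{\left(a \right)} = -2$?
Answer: $- \frac{53784466}{2339601} \approx -22.989$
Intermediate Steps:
$f{\left(M,Z \right)} = -2$
$y{\left(D \right)} = 178 + 2 D^{2}$ ($y{\left(D \right)} = \left(D^{2} + D^{2}\right) + 178 = 2 D^{2} + 178 = 178 + 2 D^{2}$)
$\frac{4882}{25157} - \frac{4312}{y{\left(f{\left(15,5 - -6 \right)} \right)}} = \frac{4882}{25157} - \frac{4312}{178 + 2 \left(-2\right)^{2}} = 4882 \cdot \frac{1}{25157} - \frac{4312}{178 + 2 \cdot 4} = \frac{4882}{25157} - \frac{4312}{178 + 8} = \frac{4882}{25157} - \frac{4312}{186} = \frac{4882}{25157} - \frac{2156}{93} = - \frac{53784466}{2339601}$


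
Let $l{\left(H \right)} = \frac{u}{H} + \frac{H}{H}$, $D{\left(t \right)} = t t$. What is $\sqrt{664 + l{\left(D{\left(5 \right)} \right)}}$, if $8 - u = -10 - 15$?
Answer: $\frac{\sqrt{16658}}{5} \approx 25.813$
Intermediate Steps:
$D{\left(t \right)} = t^{2}$
$u = 33$ ($u = 8 - \left(-10 - 15\right) = 8 - -25 = 8 + 25 = 33$)
$l{\left(H \right)} = 1 + \frac{33}{H}$ ($l{\left(H \right)} = \frac{33}{H} + \frac{H}{H} = \frac{33}{H} + 1 = 1 + \frac{33}{H}$)
$\sqrt{664 + l{\left(D{\left(5 \right)} \right)}} = \sqrt{664 + \frac{33 + 5^{2}}{5^{2}}} = \sqrt{664 + \frac{33 + 25}{25}} = \sqrt{664 + \frac{1}{25} \cdot 58} = \sqrt{664 + \frac{58}{25}} = \sqrt{\frac{16658}{25}} = \frac{\sqrt{16658}}{5}$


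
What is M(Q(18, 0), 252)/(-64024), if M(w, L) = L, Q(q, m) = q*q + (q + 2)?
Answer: -63/16006 ≈ -0.0039360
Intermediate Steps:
Q(q, m) = 2 + q + q**2 (Q(q, m) = q**2 + (2 + q) = 2 + q + q**2)
M(Q(18, 0), 252)/(-64024) = 252/(-64024) = 252*(-1/64024) = -63/16006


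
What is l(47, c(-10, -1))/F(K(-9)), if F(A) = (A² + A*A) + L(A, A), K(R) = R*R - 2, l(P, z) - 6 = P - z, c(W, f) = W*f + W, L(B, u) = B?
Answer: 1/237 ≈ 0.0042194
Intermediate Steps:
c(W, f) = W + W*f
l(P, z) = 6 + P - z (l(P, z) = 6 + (P - z) = 6 + P - z)
K(R) = -2 + R² (K(R) = R² - 2 = -2 + R²)
F(A) = A + 2*A² (F(A) = (A² + A*A) + A = (A² + A²) + A = 2*A² + A = A + 2*A²)
l(47, c(-10, -1))/F(K(-9)) = (6 + 47 - (-10)*(1 - 1))/(((-2 + (-9)²)*(1 + 2*(-2 + (-9)²)))) = (6 + 47 - (-10)*0)/(((-2 + 81)*(1 + 2*(-2 + 81)))) = (6 + 47 - 1*0)/((79*(1 + 2*79))) = (6 + 47 + 0)/((79*(1 + 158))) = 53/((79*159)) = 53/12561 = 53*(1/12561) = 1/237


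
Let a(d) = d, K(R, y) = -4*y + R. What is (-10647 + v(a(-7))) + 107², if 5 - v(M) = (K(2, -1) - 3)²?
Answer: 798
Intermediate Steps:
K(R, y) = R - 4*y
v(M) = -4 (v(M) = 5 - ((2 - 4*(-1)) - 3)² = 5 - ((2 + 4) - 3)² = 5 - (6 - 3)² = 5 - 1*3² = 5 - 1*9 = 5 - 9 = -4)
(-10647 + v(a(-7))) + 107² = (-10647 - 4) + 107² = -10651 + 11449 = 798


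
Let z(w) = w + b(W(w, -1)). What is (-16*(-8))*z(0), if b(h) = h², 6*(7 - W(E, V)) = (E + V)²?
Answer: 53792/9 ≈ 5976.9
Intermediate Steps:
W(E, V) = 7 - (E + V)²/6
z(w) = w + (7 - (-1 + w)²/6)² (z(w) = w + (7 - (w - 1)²/6)² = w + (7 - (-1 + w)²/6)²)
(-16*(-8))*z(0) = (-16*(-8))*(0 + (-42 + (-1 + 0)²)²/36) = 128*(0 + (-42 + (-1)²)²/36) = 128*(0 + (-42 + 1)²/36) = 128*(0 + (1/36)*(-41)²) = 128*(0 + (1/36)*1681) = 128*(0 + 1681/36) = 128*(1681/36) = 53792/9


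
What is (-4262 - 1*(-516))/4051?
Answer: -3746/4051 ≈ -0.92471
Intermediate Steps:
(-4262 - 1*(-516))/4051 = (-4262 + 516)*(1/4051) = -3746*1/4051 = -3746/4051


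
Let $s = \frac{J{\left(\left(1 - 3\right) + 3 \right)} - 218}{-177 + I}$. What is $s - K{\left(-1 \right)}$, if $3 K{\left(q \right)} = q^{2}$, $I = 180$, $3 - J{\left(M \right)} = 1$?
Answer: $- \frac{217}{3} \approx -72.333$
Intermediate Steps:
$J{\left(M \right)} = 2$ ($J{\left(M \right)} = 3 - 1 = 2$)
$K{\left(q \right)} = \frac{q^{2}}{3}$
$s = -72$ ($s = \frac{2 - 218}{-177 + 180} = - \frac{216}{3} = \left(-216\right) \frac{1}{3} = -72$)
$s - K{\left(-1 \right)} = -72 - \frac{\left(-1\right)^{2}}{3} = -72 - \frac{1}{3} \cdot 1 = -72 - \frac{1}{3} = - \frac{217}{3}$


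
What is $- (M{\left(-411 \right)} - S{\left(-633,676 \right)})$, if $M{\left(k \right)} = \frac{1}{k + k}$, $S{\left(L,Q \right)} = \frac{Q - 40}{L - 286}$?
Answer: $- \frac{521873}{755418} \approx -0.69084$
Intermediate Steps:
$S{\left(L,Q \right)} = \frac{-40 + Q}{-286 + L}$
$M{\left(k \right)} = \frac{1}{2 k}$
$- (M{\left(-411 \right)} - S{\left(-633,676 \right)}) = - (\frac{1}{2 \left(-411\right)} - \frac{-40 + 676}{-286 - 633}) = - (\frac{1}{2} \left(- \frac{1}{411}\right) - \frac{1}{-919} \cdot 636) = - (- \frac{1}{822} - \left(- \frac{1}{919}\right) 636) = - (- \frac{1}{822} - - \frac{636}{919}) = - (- \frac{1}{822} + \frac{636}{919}) = \left(-1\right) \frac{521873}{755418} = - \frac{521873}{755418}$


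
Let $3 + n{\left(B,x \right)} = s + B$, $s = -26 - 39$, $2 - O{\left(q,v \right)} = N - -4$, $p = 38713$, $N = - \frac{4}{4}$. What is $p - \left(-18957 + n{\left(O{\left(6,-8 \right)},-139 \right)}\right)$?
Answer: $57739$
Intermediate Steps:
$N = -1$ ($N = \left(-4\right) \frac{1}{4} = -1$)
$O{\left(q,v \right)} = -1$ ($O{\left(q,v \right)} = 2 - \left(-1 - -4\right) = 2 - \left(-1 + 4\right) = 2 - 3 = -1$)
$s = -65$
$n{\left(B,x \right)} = -68 + B$ ($n{\left(B,x \right)} = -3 + \left(-65 + B\right) = -68 + B$)
$p - \left(-18957 + n{\left(O{\left(6,-8 \right)},-139 \right)}\right) = 38713 - \left(-18957 - 69\right) = 38713 - -19026 = 38713 + 19026 = 57739$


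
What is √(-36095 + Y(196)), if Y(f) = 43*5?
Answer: 2*I*√8970 ≈ 189.42*I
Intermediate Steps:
Y(f) = 215
√(-36095 + Y(196)) = √(-36095 + 215) = √(-35880) = 2*I*√8970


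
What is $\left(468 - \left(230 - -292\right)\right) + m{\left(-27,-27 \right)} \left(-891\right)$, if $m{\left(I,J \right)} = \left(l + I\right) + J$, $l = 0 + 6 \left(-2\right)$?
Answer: $58752$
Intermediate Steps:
$l = -12$ ($l = 0 - 12 = -12$)
$m{\left(I,J \right)} = -12 + I + J$ ($m{\left(I,J \right)} = \left(-12 + I\right) + J = -12 + I + J$)
$\left(468 - \left(230 - -292\right)\right) + m{\left(-27,-27 \right)} \left(-891\right) = \left(468 - \left(230 - -292\right)\right) + \left(-12 - 27 - 27\right) \left(-891\right) = \left(468 - \left(230 + 292\right)\right) - -58806 = \left(468 - 522\right) + 58806 = -54 + 58806 = 58752$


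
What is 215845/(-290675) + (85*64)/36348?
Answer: -44744729/75467535 ≈ -0.59290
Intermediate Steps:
215845/(-290675) + (85*64)/36348 = 215845*(-1/290675) + 5440*(1/36348) = -6167/8305 + 1360/9087 = -44744729/75467535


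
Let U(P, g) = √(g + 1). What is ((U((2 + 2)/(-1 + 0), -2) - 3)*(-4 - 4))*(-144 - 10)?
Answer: -3696 + 1232*I ≈ -3696.0 + 1232.0*I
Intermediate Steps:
U(P, g) = √(1 + g)
((U((2 + 2)/(-1 + 0), -2) - 3)*(-4 - 4))*(-144 - 10) = ((√(1 - 2) - 3)*(-4 - 4))*(-144 - 10) = ((√(-1) - 3)*(-8))*(-154) = ((I - 3)*(-8))*(-154) = ((-3 + I)*(-8))*(-154) = (24 - 8*I)*(-154) = -3696 + 1232*I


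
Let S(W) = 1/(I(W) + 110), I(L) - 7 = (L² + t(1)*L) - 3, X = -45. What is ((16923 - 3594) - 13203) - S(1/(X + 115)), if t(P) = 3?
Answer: 70405286/558811 ≈ 125.99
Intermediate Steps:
I(L) = 4 + L² + 3*L (I(L) = 7 + ((L² + 3*L) - 3) = 7 + (-3 + L² + 3*L) = 4 + L² + 3*L)
S(W) = 1/(114 + W² + 3*W) (S(W) = 1/((4 + W² + 3*W) + 110) = 1/(114 + W² + 3*W))
((16923 - 3594) - 13203) - S(1/(X + 115)) = ((16923 - 3594) - 13203) - 1/(114 + (1/(-45 + 115))² + 3/(-45 + 115)) = (13329 - 13203) - 1/(114 + (1/70)² + 3/70) = 126 - 1/(114 + (1/70)² + 3*(1/70)) = 126 - 1/(114 + 1/4900 + 3/70) = 126 - 1/558811/4900 = 126 - 1*4900/558811 = 126 - 4900/558811 = 70405286/558811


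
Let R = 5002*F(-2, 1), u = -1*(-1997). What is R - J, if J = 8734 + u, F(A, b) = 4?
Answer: 9277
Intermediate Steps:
u = 1997
R = 20008 (R = 5002*4 = 20008)
J = 10731 (J = 8734 + 1997 = 10731)
R - J = 20008 - 1*10731 = 20008 - 10731 = 9277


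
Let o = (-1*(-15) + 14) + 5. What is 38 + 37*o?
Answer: 1296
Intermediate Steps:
o = 34 (o = (15 + 14) + 5 = 29 + 5 = 34)
38 + 37*o = 38 + 37*34 = 38 + 1258 = 1296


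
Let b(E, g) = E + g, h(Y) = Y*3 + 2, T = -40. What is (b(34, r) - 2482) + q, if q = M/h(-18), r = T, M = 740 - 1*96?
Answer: -32505/13 ≈ -2500.4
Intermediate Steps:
M = 644 (M = 740 - 96 = 644)
h(Y) = 2 + 3*Y (h(Y) = 3*Y + 2 = 2 + 3*Y)
r = -40
q = -161/13 (q = 644/(2 + 3*(-18)) = 644/(2 - 54) = 644/(-52) = 644*(-1/52) = -161/13 ≈ -12.385)
(b(34, r) - 2482) + q = ((34 - 40) - 2482) - 161/13 = (-6 - 2482) - 161/13 = -2488 - 161/13 = -32505/13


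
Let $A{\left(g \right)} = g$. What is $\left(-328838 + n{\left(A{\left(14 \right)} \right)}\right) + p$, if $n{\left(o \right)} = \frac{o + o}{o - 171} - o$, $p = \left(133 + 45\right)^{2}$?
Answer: $- \frac{46655404}{157} \approx -2.9717 \cdot 10^{5}$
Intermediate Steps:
$p = 31684$ ($p = 178^{2} = 31684$)
$n{\left(o \right)} = - o + \frac{2 o}{-171 + o}$ ($n{\left(o \right)} = \frac{2 o}{-171 + o} - o = - o + \frac{2 o}{-171 + o}$)
$\left(-328838 + n{\left(A{\left(14 \right)} \right)}\right) + p = \left(-328838 + \frac{14 \left(173 - 14\right)}{-171 + 14}\right) + 31684 = \left(-328838 + \frac{14 \left(173 - 14\right)}{-157}\right) + 31684 = \left(-328838 + 14 \left(- \frac{1}{157}\right) 159\right) + 31684 = \left(-328838 - \frac{2226}{157}\right) + 31684 = - \frac{51629792}{157} + 31684 = - \frac{46655404}{157}$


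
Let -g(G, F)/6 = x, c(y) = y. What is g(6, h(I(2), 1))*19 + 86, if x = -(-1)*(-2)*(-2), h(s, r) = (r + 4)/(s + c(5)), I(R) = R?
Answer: -370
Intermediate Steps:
h(s, r) = (4 + r)/(5 + s) (h(s, r) = (r + 4)/(s + 5) = (4 + r)/(5 + s))
x = 4 (x = -1*2*(-2) = -2*(-2) = 4)
g(G, F) = -24 (g(G, F) = -6*4 = -24)
g(6, h(I(2), 1))*19 + 86 = -24*19 + 86 = -456 + 86 = -370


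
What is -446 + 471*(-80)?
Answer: -38126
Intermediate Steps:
-446 + 471*(-80) = -446 - 37680 = -38126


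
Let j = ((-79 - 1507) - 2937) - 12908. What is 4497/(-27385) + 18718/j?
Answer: -590979637/477347935 ≈ -1.2380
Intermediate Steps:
j = -17431 (j = (-1586 - 2937) - 12908 = -4523 - 12908 = -17431)
4497/(-27385) + 18718/j = 4497/(-27385) + 18718/(-17431) = 4497*(-1/27385) + 18718*(-1/17431) = -4497/27385 - 18718/17431 = -590979637/477347935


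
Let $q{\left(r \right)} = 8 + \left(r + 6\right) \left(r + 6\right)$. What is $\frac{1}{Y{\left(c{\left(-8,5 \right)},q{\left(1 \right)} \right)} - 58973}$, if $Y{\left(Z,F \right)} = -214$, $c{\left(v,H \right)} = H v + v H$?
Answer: $- \frac{1}{59187} \approx -1.6896 \cdot 10^{-5}$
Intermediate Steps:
$q{\left(r \right)} = 8 + \left(6 + r\right)^{2}$ ($q{\left(r \right)} = 8 + \left(6 + r\right) \left(6 + r\right) = 8 + \left(6 + r\right)^{2}$)
$c{\left(v,H \right)} = 2 H v$ ($c{\left(v,H \right)} = H v + H v = 2 H v$)
$\frac{1}{Y{\left(c{\left(-8,5 \right)},q{\left(1 \right)} \right)} - 58973} = \frac{1}{-214 - 58973} = \frac{1}{-59187} = - \frac{1}{59187}$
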